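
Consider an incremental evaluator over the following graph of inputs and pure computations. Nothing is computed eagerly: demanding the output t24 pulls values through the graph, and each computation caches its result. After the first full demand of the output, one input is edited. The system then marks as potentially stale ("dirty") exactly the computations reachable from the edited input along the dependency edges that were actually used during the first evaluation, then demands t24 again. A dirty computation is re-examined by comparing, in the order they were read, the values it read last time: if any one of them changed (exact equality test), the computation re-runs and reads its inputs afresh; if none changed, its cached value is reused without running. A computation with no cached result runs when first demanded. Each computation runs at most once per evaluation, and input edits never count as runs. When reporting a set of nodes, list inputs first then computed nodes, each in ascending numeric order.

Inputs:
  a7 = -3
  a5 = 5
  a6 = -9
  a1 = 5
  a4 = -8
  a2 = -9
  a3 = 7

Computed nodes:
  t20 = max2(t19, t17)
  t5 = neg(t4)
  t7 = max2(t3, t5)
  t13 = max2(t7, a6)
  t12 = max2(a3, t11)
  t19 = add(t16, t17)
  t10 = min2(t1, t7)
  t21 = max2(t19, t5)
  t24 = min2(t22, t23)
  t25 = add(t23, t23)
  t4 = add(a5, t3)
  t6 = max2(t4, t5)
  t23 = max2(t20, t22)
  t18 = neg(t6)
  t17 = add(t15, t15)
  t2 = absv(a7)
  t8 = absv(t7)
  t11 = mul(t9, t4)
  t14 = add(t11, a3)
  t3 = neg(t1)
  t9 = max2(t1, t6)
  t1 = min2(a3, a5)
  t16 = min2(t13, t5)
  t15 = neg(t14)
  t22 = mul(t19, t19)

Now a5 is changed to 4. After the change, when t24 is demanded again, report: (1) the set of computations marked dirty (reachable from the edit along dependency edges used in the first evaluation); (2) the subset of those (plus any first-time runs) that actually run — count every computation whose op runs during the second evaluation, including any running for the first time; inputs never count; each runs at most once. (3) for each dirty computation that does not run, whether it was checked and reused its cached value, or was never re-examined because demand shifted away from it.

Dirty set: t1, t3, t4, t5, t6, t7, t9, t11, t13, t14, t15, t16, t17, t19, t20, t22, t23, t24.
Run set: t1, t3, t4, t7, t9, t11 (6 run).
Re-examined without running (cache reused): t5, t6, t13, t14, t15, t16, t17, t19, t20, t22, t23, t24.
The important point: at t5 every value read last time is unchanged, so the dirty flag clears without a run.

Initial pass — values computed on the first demand:
  t1 = min2(7, 5) = 5
  t3 = neg(5) = -5
  t4 = add(5, -5) = 0
  t5 = neg(0) = 0
  t6 = max2(0, 0) = 0
  t7 = max2(-5, 0) = 0
  t9 = max2(5, 0) = 5
  t11 = mul(5, 0) = 0
  t13 = max2(0, -9) = 0
  t14 = add(0, 7) = 7
  t15 = neg(7) = -7
  t16 = min2(0, 0) = 0
  t17 = add(-7, -7) = -14
  t19 = add(0, -14) = -14
  t20 = max2(-14, -14) = -14
  t22 = mul(-14, -14) = 196
  t23 = max2(-14, 196) = 196
  t24 = min2(196, 196) = 196

Second demand — change propagation:
  t1: re-runs because a5 5->4; new result 4.
  t3: re-runs because t1 5->4; new result -4.
  t4: re-runs because a5 5->4; t3 -5->-4; new result 0 (unchanged).
  t5: re-examined; everything it read last time is the same (t4 unchanged) — cache 0 kept, no run.
  t6: re-examined; everything it read last time is the same (t4 unchanged, t5 unchanged) — cache 0 kept, no run.
  t7: re-runs because t3 -5->-4; new result 0 (unchanged).
  t9: re-runs because t1 5->4; new result 4.
  t11: re-runs because t9 5->4; new result 0 (unchanged).
  t13: re-examined; everything it read last time is the same (t7 unchanged, a6 unchanged) — cache 0 kept, no run.
  t14: re-examined; everything it read last time is the same (t11 unchanged, a3 unchanged) — cache 7 kept, no run.
  t15: re-examined; everything it read last time is the same (t14 unchanged) — cache -7 kept, no run.
  t16: re-examined; everything it read last time is the same (t13 unchanged, t5 unchanged) — cache 0 kept, no run.
  t17: re-examined; everything it read last time is the same (t15 unchanged, t15 unchanged) — cache -14 kept, no run.
  t19: re-examined; everything it read last time is the same (t16 unchanged, t17 unchanged) — cache -14 kept, no run.
  t20: re-examined; everything it read last time is the same (t19 unchanged, t17 unchanged) — cache -14 kept, no run.
  t22: re-examined; everything it read last time is the same (t19 unchanged, t19 unchanged) — cache 196 kept, no run.
  t23: re-examined; everything it read last time is the same (t20 unchanged, t22 unchanged) — cache 196 kept, no run.
  t24: re-examined; everything it read last time is the same (t22 unchanged, t23 unchanged) — cache 196 kept, no run.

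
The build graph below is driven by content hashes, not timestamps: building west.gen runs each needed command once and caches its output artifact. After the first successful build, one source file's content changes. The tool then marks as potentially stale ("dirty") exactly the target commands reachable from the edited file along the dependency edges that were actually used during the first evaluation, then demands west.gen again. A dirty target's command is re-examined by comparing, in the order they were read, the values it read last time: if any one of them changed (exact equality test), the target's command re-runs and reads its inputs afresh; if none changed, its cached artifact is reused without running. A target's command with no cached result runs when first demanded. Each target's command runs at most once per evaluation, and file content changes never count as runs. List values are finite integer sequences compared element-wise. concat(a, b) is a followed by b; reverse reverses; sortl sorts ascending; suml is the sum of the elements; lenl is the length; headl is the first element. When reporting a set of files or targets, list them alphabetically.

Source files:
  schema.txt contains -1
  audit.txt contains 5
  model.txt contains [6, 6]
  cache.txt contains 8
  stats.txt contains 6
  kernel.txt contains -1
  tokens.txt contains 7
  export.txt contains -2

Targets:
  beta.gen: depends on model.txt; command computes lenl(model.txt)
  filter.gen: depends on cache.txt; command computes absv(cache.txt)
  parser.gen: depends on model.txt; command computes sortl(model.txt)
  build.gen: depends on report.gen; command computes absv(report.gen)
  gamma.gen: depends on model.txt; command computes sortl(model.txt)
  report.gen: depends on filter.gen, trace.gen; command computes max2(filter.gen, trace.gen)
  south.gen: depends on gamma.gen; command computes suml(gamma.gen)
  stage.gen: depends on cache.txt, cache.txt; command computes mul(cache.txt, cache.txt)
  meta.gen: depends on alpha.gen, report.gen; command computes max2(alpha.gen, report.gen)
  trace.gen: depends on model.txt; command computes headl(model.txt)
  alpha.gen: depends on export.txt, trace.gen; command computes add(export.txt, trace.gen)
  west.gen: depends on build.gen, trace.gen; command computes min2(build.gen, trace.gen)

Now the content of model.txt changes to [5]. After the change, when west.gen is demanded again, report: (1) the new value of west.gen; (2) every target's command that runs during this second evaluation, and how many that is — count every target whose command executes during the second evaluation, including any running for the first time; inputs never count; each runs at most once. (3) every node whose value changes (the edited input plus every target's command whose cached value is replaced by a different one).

west.gen now evaluates to 5.
Run set: report.gen, trace.gen, west.gen (3 run).
Changed values: model.txt, trace.gen, west.gen.
The important point: at build.gen every value read last time is unchanged, so the dirty flag clears without a run.

Initial pass — values computed on the first demand:
  filter.gen = absv(8) = 8
  trace.gen = headl([6, 6]) = 6
  report.gen = max2(8, 6) = 8
  build.gen = absv(8) = 8
  west.gen = min2(8, 6) = 6

Second demand — change propagation:
  trace.gen: re-runs because model.txt [6, 6]->[5]; new result 5.
  report.gen: re-runs because trace.gen 6->5; new result 8 (unchanged).
  build.gen: re-examined; everything it read last time is the same (report.gen unchanged) — cache 8 kept, no run.
  west.gen: re-runs because trace.gen 6->5; new result 5.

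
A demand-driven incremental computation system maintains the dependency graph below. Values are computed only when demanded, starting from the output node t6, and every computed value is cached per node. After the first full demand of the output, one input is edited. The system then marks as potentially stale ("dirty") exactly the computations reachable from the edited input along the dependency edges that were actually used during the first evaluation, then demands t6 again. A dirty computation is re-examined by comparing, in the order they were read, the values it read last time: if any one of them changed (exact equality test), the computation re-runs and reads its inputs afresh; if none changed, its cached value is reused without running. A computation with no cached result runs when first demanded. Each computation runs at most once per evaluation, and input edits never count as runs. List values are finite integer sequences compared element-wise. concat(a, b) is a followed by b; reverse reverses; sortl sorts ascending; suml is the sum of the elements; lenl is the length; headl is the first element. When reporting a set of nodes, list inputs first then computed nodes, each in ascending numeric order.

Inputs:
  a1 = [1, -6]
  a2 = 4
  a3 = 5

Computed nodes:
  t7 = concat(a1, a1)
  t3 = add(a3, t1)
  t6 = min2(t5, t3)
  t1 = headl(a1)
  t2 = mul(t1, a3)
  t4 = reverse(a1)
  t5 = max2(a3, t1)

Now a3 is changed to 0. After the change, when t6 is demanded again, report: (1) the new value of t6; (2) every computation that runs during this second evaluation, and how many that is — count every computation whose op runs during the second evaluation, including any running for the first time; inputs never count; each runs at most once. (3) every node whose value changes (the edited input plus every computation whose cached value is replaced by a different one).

New value of t6: 1.
Computations that run: t3, t5, t6 — 3 in total.
Values that change: a3, t3, t5, t6.

First evaluation (everything demanded from the output):
  t1 = headl([1, -6]) = 1
  t3 = add(5, 1) = 6
  t5 = max2(5, 1) = 5
  t6 = min2(5, 6) = 5

Propagation after the edit:
  t3: runs — a3 5->0; result 1.
  t5: runs — a3 5->0; result 1.
  t6: runs — t5 5->1; t3 6->1; result 1.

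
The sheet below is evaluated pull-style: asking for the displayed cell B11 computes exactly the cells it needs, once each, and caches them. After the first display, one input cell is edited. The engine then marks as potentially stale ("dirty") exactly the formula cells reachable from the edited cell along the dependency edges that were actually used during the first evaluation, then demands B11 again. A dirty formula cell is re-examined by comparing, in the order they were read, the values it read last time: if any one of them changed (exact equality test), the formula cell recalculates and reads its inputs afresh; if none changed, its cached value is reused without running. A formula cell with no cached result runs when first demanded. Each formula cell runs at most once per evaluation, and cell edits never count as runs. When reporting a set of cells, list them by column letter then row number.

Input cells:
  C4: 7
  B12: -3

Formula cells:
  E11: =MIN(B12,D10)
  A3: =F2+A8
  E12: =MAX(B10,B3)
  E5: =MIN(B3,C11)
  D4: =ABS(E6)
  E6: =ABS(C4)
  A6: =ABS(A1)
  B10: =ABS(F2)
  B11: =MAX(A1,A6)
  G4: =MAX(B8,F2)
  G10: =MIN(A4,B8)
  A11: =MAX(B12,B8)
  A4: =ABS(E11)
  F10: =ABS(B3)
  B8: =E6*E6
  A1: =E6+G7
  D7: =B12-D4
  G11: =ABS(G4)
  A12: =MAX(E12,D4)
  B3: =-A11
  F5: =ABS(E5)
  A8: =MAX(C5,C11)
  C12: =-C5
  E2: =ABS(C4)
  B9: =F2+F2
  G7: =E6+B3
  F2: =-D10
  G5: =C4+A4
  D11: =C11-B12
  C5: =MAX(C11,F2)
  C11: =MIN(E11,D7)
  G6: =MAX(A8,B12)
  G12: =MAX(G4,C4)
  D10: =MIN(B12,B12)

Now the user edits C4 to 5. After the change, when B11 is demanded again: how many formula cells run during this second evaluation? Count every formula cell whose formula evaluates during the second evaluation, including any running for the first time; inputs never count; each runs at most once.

8 formula cells run: A1, A6, A11, B3, B8, B11, E6, G7.

First demand of the output computes:
  E6 = ABS(7) = 7
  B8 = 7 * 7 = 49
  A11 = MAX(-3, 49) = 49
  B3 = -(49) = -49
  G7 = 7 + -49 = -42
  A1 = 7 + -42 = -35
  A6 = ABS(-35) = 35
  B11 = MAX(-35, 35) = 35

After the edit, cleaning proceeds:
  E6: a read changed (C4 7->5) — executes, giving 5.
  B8: a read changed (E6 7->5; E6 7->5) — executes, giving 25.
  A11: a read changed (B8 49->25) — executes, giving 25.
  B3: a read changed (A11 49->25) — executes, giving -25.
  G7: a read changed (E6 7->5; B3 -49->-25) — executes, giving -20.
  A1: a read changed (E6 7->5; G7 -42->-20) — executes, giving -15.
  A6: a read changed (A1 -35->-15) — executes, giving 15.
  B11: a read changed (A1 -35->-15; A6 35->15) — executes, giving 15.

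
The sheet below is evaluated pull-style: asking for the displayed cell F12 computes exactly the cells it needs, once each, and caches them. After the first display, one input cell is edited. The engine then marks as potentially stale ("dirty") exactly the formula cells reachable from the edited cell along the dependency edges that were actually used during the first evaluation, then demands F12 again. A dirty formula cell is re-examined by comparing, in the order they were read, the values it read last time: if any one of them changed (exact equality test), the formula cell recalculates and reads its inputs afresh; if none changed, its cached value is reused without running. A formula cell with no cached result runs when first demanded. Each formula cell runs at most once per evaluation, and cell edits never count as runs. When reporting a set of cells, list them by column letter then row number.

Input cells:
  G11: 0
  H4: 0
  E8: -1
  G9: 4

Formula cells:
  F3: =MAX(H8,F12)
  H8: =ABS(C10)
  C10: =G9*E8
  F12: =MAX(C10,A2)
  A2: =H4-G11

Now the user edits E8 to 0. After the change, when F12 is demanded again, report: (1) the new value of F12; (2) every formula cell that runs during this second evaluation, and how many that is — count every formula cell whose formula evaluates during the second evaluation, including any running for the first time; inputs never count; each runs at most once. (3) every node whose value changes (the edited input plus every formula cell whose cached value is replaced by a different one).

First demand of the output computes:
  A2 = 0 - 0 = 0
  C10 = 4 * -1 = -4
  F12 = MAX(-4, 0) = 0

After the edit, cleaning proceeds:
  C10: a read changed (E8 -1->0) — executes, giving 0.
  F12: a read changed (C10 -4->0) — executes, giving 0 — identical to its old value.

Demanding F12 again yields 0.
2 formula cells run: C10, F12.
The nodes whose values change: C10, E8.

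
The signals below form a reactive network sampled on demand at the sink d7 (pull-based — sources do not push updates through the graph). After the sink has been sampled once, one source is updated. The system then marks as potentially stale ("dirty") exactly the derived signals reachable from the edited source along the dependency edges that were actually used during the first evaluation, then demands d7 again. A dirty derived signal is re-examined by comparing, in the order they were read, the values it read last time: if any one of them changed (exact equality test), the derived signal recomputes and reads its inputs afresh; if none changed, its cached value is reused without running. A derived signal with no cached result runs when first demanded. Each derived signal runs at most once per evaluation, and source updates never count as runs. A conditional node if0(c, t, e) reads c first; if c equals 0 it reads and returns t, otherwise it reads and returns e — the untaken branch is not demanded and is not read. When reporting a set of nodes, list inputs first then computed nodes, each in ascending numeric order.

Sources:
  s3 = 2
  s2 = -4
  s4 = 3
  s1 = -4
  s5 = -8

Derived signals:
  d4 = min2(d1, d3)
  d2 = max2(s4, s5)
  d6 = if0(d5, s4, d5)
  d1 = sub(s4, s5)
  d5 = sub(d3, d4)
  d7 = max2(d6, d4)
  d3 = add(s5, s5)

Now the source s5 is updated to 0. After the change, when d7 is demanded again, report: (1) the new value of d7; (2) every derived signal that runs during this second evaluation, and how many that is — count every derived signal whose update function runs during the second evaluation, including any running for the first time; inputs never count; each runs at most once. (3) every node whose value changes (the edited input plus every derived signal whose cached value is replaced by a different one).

d7 now evaluates to 3.
Run set: d1, d3, d4, d5, d7 (5 run).
Changed values: s5, d1, d3, d4.
The important point: at d6 every value read last time is unchanged, so the dirty flag clears without a run.

Initial pass — values computed on the first demand:
  d1 = sub(3, -8) = 11
  d3 = add(-8, -8) = -16
  d4 = min2(11, -16) = -16
  d5 = sub(-16, -16) = 0
  d6 = if0(d5=0 -> then branch s4) = 3
  d7 = max2(3, -16) = 3

Second demand — change propagation:
  d1: re-runs because s5 -8->0; new result 3.
  d3: re-runs because s5 -8->0; s5 -8->0; new result 0.
  d4: re-runs because d1 11->3; d3 -16->0; new result 0.
  d5: re-runs because d3 -16->0; d4 -16->0; new result 0 (unchanged).
  d6: re-examined; everything it read last time is the same (d5 unchanged, s4 unchanged) — cache 3 kept, no run.
  d7: re-runs because d4 -16->0; new result 3 (unchanged).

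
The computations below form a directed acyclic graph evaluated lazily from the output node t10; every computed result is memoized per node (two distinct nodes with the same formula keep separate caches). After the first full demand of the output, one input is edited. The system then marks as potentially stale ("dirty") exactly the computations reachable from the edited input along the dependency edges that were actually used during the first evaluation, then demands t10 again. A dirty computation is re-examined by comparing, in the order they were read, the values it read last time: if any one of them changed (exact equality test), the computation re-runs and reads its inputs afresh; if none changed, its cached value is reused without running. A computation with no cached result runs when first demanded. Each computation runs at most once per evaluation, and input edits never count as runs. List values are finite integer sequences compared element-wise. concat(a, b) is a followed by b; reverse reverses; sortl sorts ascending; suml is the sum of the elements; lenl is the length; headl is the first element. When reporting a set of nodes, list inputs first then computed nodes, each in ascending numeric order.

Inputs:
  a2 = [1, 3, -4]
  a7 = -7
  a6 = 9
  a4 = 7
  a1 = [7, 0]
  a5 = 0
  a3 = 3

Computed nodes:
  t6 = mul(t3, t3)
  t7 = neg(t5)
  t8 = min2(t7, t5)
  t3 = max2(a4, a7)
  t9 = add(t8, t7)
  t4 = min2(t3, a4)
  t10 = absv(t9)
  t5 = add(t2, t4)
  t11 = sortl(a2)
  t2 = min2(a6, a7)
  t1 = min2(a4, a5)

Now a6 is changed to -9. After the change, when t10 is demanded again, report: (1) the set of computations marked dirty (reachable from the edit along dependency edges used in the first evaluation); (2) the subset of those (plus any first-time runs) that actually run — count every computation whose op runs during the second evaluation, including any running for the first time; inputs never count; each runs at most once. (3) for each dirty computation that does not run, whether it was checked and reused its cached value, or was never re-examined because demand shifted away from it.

The edit dirties: t2, t5, t7, t8, t9, t10.
5 computations run: t2, t5, t7, t8, t9.
Cache hits after checking: t10.
Note the absorption at t9: it re-runs yet its value is the same, leaving the output's value untouched.

First demand of the output computes:
  t2 = min2(9, -7) = -7
  t3 = max2(7, -7) = 7
  t4 = min2(7, 7) = 7
  t5 = add(-7, 7) = 0
  t7 = neg(0) = 0
  t8 = min2(0, 0) = 0
  t9 = add(0, 0) = 0
  t10 = absv(0) = 0

After the edit, cleaning proceeds:
  t2: a read changed (a6 9->-9) — executes, giving -9.
  t5: a read changed (t2 -7->-9) — executes, giving -2.
  t7: a read changed (t5 0->-2) — executes, giving 2.
  t8: a read changed (t7 0->2; t5 0->-2) — executes, giving -2.
  t9: a read changed (t8 0->-2; t7 0->2) — executes, giving 0 — identical to its old value.
  t10: dirty, but its reads are unchanged (t9 unchanged); cached 0 stands.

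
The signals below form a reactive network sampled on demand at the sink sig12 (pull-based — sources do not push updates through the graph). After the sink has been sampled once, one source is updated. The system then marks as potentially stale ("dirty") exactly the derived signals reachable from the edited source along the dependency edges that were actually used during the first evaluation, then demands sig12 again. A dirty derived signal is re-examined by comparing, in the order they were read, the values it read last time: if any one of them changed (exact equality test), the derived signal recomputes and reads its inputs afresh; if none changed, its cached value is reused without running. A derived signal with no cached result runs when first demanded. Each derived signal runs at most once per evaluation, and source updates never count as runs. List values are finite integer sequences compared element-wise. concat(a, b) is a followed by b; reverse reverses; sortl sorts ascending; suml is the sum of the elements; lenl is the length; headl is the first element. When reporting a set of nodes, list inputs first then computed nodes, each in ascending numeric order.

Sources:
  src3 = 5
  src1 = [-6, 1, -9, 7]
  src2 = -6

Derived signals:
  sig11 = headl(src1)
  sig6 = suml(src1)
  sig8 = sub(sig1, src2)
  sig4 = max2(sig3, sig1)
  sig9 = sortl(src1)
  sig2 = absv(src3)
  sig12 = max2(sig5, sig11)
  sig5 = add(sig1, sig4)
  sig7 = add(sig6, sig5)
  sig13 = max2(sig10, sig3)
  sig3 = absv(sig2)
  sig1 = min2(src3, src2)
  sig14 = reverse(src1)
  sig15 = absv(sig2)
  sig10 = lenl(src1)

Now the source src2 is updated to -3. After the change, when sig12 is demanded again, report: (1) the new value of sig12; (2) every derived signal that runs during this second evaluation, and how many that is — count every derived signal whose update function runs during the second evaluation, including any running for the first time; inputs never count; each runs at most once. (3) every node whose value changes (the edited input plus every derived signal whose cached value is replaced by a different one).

sig12 now evaluates to 2.
Run set: sig1, sig4, sig5, sig12 (4 run).
Changed values: src2, sig1, sig5, sig12.

Initial pass — values computed on the first demand:
  sig1 = min2(5, -6) = -6
  sig2 = absv(5) = 5
  sig3 = absv(5) = 5
  sig4 = max2(5, -6) = 5
  sig5 = add(-6, 5) = -1
  sig11 = headl([-6, 1, -9, 7]) = -6
  sig12 = max2(-1, -6) = -1

Second demand — change propagation:
  sig1: re-runs because src2 -6->-3; new result -3.
  sig4: re-runs because sig1 -6->-3; new result 5 (unchanged).
  sig5: re-runs because sig1 -6->-3; new result 2.
  sig12: re-runs because sig5 -1->2; new result 2.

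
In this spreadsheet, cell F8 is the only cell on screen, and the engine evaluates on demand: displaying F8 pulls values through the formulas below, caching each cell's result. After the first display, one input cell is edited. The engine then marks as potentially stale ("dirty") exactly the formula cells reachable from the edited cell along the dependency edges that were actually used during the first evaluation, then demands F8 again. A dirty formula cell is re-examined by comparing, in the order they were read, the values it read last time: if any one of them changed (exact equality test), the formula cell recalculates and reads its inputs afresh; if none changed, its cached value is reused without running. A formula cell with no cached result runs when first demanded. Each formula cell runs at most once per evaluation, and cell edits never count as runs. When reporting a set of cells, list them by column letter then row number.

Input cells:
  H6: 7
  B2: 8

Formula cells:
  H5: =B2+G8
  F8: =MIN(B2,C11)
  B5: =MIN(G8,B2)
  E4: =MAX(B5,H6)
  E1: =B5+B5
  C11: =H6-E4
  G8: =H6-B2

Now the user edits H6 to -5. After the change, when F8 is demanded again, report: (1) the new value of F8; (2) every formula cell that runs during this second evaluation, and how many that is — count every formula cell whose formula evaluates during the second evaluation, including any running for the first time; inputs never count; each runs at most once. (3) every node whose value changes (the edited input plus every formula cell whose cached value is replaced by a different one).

F8 now evaluates to 0.
Run set: B5, C11, E4, G8 (4 run).
Changed values: B5, E4, G8, H6.
The important point: C11 recomputes to an identical value, and the output ends up unchanged.

Initial pass — values computed on the first demand:
  G8 = 7 - 8 = -1
  B5 = MIN(-1, 8) = -1
  E4 = MAX(-1, 7) = 7
  C11 = 7 - 7 = 0
  F8 = MIN(8, 0) = 0

Second demand — change propagation:
  G8: re-runs because H6 7->-5; new result -13.
  B5: re-runs because G8 -1->-13; new result -13.
  E4: re-runs because B5 -1->-13; H6 7->-5; new result -5.
  C11: re-runs because H6 7->-5; E4 7->-5; new result 0 (unchanged).
  F8: re-examined; everything it read last time is the same (B2 unchanged, C11 unchanged) — cache 0 kept, no run.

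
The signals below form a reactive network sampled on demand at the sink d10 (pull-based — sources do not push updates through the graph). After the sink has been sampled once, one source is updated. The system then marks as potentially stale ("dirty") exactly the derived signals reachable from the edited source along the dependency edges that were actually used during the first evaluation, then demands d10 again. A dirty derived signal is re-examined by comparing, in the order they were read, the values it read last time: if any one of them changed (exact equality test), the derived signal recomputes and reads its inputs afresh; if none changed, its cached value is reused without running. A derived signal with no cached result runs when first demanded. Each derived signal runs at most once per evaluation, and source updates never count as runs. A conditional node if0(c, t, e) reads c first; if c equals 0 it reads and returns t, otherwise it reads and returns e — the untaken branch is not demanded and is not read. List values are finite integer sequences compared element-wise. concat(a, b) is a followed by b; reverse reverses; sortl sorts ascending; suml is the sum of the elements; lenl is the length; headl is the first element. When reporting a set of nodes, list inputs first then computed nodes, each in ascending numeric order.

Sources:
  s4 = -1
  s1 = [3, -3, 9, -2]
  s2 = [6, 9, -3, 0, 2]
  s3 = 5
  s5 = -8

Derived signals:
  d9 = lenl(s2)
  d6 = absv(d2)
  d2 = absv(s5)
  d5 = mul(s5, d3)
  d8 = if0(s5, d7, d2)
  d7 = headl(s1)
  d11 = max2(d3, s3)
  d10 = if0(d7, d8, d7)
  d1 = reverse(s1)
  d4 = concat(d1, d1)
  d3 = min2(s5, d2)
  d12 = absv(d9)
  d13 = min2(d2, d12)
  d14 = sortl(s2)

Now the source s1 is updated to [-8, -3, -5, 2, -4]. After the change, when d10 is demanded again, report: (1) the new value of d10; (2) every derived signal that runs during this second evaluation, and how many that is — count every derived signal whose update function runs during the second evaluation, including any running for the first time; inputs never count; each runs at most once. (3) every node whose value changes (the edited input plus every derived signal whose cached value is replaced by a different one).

Initial pass — values computed on the first demand:
  d7 = headl([3, -3, 9, -2]) = 3
  d10 = if0(d7=3 -> else branch d7) = 3

Second demand — change propagation:
  d7: re-runs because s1 [3, -3, 9, -2]->[-8, -3, -5, 2, -4]; new result -8.
  d10: re-runs because d7 3->-8; d7 3->-8; new result -8.

d10 now evaluates to -8.
Run set: d7, d10 (2 run).
Changed values: s1, d7, d10.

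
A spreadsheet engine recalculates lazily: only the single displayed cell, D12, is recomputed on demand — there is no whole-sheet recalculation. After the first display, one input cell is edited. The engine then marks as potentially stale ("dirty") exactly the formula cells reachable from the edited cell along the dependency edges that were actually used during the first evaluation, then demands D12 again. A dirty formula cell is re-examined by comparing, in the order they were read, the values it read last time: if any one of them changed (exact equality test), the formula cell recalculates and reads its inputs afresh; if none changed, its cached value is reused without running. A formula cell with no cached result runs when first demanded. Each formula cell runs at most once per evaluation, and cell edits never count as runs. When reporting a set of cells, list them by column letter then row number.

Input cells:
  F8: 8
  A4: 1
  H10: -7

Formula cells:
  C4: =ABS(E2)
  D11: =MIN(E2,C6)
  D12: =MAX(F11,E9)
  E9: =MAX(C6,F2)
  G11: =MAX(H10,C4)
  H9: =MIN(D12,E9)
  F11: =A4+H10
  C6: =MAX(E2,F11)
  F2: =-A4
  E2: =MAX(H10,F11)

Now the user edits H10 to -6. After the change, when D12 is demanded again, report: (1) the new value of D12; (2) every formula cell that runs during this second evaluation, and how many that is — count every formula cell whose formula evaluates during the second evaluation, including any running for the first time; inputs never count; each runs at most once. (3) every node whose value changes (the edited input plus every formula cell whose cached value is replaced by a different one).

New value of D12: -1.
Formula cells that run: C6, D12, E2, E9, F11 — 5 in total.
Values that change: C6, E2, F11, H10.

First evaluation (everything demanded from the output):
  F2 = -(1) = -1
  F11 = 1 + -7 = -6
  E2 = MAX(-7, -6) = -6
  C6 = MAX(-6, -6) = -6
  E9 = MAX(-6, -1) = -1
  D12 = MAX(-6, -1) = -1

Propagation after the edit:
  F11: runs — H10 -7->-6; result -5.
  E2: runs — H10 -7->-6; F11 -6->-5; result -5.
  C6: runs — E2 -6->-5; F11 -6->-5; result -5.
  E9: runs — C6 -6->-5; result -1 (same value as before).
  D12: runs — F11 -6->-5; result -1 (same value as before).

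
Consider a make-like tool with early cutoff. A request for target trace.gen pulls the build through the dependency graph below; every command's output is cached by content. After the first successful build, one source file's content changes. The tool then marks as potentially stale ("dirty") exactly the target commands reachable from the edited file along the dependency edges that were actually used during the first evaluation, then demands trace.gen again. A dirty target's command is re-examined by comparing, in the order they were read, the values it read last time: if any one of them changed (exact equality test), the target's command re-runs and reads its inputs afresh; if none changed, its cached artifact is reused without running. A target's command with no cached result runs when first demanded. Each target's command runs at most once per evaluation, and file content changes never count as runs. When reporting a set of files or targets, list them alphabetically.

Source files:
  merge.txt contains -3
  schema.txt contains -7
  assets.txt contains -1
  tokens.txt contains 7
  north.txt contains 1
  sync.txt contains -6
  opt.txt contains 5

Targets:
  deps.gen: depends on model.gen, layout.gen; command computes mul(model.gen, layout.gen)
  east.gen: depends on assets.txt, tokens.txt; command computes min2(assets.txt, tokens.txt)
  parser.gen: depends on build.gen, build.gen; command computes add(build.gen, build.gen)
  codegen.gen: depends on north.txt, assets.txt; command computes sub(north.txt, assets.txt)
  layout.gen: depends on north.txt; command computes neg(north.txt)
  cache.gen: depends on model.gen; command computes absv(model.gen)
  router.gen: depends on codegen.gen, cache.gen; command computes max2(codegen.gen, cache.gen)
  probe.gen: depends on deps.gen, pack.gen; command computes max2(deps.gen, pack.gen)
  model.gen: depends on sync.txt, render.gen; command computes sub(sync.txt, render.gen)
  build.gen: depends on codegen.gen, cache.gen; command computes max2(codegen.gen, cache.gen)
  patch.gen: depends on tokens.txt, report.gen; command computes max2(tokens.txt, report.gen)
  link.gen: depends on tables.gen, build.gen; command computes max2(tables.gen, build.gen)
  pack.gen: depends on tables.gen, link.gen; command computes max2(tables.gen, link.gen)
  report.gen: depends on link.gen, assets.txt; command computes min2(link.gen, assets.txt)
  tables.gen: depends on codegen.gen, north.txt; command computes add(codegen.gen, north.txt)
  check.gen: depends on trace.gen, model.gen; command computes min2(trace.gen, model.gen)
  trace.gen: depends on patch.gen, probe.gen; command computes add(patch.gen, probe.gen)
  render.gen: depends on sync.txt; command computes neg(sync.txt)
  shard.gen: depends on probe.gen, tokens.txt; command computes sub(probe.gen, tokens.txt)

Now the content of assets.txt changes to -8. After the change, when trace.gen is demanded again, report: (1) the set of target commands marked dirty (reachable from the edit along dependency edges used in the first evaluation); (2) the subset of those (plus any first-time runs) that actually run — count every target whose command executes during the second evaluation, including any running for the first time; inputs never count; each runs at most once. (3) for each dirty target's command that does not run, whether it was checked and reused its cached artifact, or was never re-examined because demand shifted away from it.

First demand of the output computes:
  codegen.gen = sub(1, -1) = 2
  layout.gen = neg(1) = -1
  render.gen = neg(-6) = 6
  model.gen = sub(-6, 6) = -12
  cache.gen = absv(-12) = 12
  build.gen = max2(2, 12) = 12
  deps.gen = mul(-12, -1) = 12
  tables.gen = add(2, 1) = 3
  link.gen = max2(3, 12) = 12
  pack.gen = max2(3, 12) = 12
  probe.gen = max2(12, 12) = 12
  report.gen = min2(12, -1) = -1
  patch.gen = max2(7, -1) = 7
  trace.gen = add(7, 12) = 19

After the edit, cleaning proceeds:
  codegen.gen: a read changed (assets.txt -1->-8) — executes, giving 9.
  build.gen: a read changed (codegen.gen 2->9) — executes, giving 12 — identical to its old value.
  tables.gen: a read changed (codegen.gen 2->9) — executes, giving 10.
  link.gen: a read changed (tables.gen 3->10) — executes, giving 12 — identical to its old value.
  pack.gen: a read changed (tables.gen 3->10) — executes, giving 12 — identical to its old value.
  probe.gen: dirty, but its reads are unchanged (deps.gen unchanged, pack.gen unchanged); cached 12 stands.
  report.gen: a read changed (assets.txt -1->-8) — executes, giving -8.
  patch.gen: a read changed (report.gen -1->-8) — executes, giving 7 — identical to its old value.
  trace.gen: dirty, but its reads are unchanged (patch.gen unchanged, probe.gen unchanged); cached 19 stands.

Note where the cutoff bites: probe.gen is checked, finds nothing changed, and keeps its cache.

The edit dirties: build.gen, codegen.gen, link.gen, pack.gen, patch.gen, probe.gen, report.gen, tables.gen, trace.gen.
7 target commands run: build.gen, codegen.gen, link.gen, pack.gen, patch.gen, report.gen, tables.gen.
Cache hits after checking: probe.gen, trace.gen.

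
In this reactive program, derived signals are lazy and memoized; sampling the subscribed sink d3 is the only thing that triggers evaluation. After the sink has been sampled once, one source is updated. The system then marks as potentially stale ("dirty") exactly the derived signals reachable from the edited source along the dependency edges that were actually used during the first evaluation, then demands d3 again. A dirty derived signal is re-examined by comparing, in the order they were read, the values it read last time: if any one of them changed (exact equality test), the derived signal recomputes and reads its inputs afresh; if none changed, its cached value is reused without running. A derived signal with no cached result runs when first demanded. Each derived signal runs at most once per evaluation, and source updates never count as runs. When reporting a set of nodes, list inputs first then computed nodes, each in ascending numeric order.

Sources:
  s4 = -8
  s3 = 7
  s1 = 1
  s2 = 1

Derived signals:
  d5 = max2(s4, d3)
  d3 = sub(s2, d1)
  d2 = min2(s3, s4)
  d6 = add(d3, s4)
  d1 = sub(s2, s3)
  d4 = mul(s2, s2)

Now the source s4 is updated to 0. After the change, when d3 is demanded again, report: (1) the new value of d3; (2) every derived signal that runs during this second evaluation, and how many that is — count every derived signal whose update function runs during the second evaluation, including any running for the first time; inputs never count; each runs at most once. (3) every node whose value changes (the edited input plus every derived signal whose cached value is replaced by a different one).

First demand of the output computes:
  d1 = sub(1, 7) = -6
  d3 = sub(1, -6) = 7

After the edit, cleaning proceeds:
  s4 only reaches undemanded nodes; the second demand re-runs nothing.

Note the shortcut — s4 feeds only undemanded nodes, so no recomputation happens.

Demanding d3 again yields 7.
0 derived signals run: none.
The nodes whose values change: s4.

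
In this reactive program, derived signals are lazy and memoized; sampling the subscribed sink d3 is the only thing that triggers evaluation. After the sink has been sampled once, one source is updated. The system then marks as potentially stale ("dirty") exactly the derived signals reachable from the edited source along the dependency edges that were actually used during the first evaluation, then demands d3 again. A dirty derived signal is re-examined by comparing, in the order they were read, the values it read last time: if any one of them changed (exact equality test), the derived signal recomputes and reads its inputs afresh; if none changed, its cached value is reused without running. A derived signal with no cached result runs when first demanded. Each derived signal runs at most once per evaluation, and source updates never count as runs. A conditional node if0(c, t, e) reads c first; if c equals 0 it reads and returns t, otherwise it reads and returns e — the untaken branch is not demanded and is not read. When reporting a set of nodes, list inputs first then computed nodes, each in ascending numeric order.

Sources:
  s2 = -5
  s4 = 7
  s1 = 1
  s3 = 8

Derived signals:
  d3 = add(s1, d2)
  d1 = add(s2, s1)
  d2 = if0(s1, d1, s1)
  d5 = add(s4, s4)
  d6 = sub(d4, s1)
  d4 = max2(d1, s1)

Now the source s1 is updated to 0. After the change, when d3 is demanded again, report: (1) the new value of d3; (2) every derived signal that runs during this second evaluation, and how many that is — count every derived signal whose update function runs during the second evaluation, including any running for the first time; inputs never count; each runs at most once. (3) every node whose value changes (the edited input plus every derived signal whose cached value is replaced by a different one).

Demanding d3 again yields -5.
3 derived signals run: d1, d2, d3.
The nodes whose values change: s1, d2, d3.
Note the branch switch — d1 had no cache and runs now for the first time.

First demand of the output computes:
  d2 = if0(s1=1 -> else branch s1) = 1
  d3 = add(1, 1) = 2

After the edit, cleaning proceeds:
  d1: had never run; runs now, result -5.
  d2: a read changed (s1 1->0; s1 1->0) — executes, giving -5.
  d3: a read changed (s1 1->0; d2 1->-5) — executes, giving -5.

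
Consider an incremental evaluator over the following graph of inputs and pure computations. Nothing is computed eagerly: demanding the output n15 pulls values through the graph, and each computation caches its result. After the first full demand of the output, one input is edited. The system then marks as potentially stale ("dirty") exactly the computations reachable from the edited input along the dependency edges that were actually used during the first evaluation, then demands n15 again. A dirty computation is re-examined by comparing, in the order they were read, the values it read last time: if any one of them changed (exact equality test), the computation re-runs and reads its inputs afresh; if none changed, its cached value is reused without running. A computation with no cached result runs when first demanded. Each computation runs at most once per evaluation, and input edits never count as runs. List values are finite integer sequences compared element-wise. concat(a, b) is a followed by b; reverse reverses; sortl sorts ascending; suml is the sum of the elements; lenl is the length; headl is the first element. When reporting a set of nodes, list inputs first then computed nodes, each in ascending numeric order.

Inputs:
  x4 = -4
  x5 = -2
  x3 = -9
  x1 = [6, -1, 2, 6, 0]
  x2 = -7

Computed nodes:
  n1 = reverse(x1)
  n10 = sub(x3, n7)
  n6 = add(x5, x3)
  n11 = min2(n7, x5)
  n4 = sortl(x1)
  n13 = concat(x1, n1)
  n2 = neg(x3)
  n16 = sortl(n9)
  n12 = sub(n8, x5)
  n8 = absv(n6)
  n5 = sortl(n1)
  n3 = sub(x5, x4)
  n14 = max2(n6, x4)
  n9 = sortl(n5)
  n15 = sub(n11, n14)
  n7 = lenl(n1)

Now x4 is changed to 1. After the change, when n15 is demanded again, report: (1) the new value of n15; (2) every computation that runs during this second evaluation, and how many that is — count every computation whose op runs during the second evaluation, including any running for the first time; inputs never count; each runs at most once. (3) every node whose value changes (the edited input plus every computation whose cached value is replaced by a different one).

n15 now evaluates to -3.
Run set: n14, n15 (2 run).
Changed values: x4, n14, n15.

Initial pass — values computed on the first demand:
  n1 = reverse([6, -1, 2, 6, 0]) = [0, 6, 2, -1, 6]
  n6 = add(-2, -9) = -11
  n7 = lenl([0, 6, 2, -1, 6]) = 5
  n11 = min2(5, -2) = -2
  n14 = max2(-11, -4) = -4
  n15 = sub(-2, -4) = 2

Second demand — change propagation:
  n14: re-runs because x4 -4->1; new result 1.
  n15: re-runs because n14 -4->1; new result -3.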